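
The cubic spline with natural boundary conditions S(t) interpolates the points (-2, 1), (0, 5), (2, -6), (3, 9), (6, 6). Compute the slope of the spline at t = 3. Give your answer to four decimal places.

14.4012

Write m_i for S''(x_i). With h_i = 2, 2, 1, 3 and divided differences Δ_i = 2, -11/2, 15, -1, the continuity of S' gives the tridiagonal system
  2·m_0 + 8·m_1 + 2·m_2 = 6(Δ_1 - Δ_0) = -45
  2·m_1 + 6·m_2 + 1·m_3 = 6(Δ_2 - Δ_1) = 123
  1·m_2 + 8·m_3 + 3·m_4 = 6(Δ_3 - Δ_2) = -96
Natural end conditions: m_0 = m_4 = 0.
Solving: m_0 = 0, m_1 = -4275/344, m_2 = 1170/43, m_3 = -2649/172, m_4 = 0.
On [3, 6], S'(t) = b_3 + 2c_3·(t - 3) + 3d_3·(t - 3)² with b_3 = Δ_3 - h_3(2m_3 + m_4)/6 = 2477/172, c_3 = m_3/2 = -2649/344, d_3 = (m_4 - m_3)/(6h_3) = 883/1032. So S'(3) = 2477/172.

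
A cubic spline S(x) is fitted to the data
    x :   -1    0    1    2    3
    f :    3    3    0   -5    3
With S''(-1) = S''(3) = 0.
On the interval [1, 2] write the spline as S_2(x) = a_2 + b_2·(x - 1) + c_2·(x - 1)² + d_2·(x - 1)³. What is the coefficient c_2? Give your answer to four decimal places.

Write m_i for S''(x_i). With h_i = 1, 1, 1, 1 and divided differences Δ_i = 0, -3, -5, 8, the continuity of S' gives the tridiagonal system
  1·m_0 + 4·m_1 + 1·m_2 = 6(Δ_1 - Δ_0) = -18
  1·m_1 + 4·m_2 + 1·m_3 = 6(Δ_2 - Δ_1) = -12
  1·m_2 + 4·m_3 + 1·m_4 = 6(Δ_3 - Δ_2) = 78
Natural end conditions: m_0 = m_4 = 0.
Forward elimination and back-substitution give m_0 = 0, m_1 = -18/7, m_2 = -54/7, m_3 = 150/7, m_4 = 0.
On [1, 2], with S_2(x) = a_2 + b_2·(x - 1) + c_2·(x - 1)² + d_2·(x - 1)³: c_2 = m_2/2 = -27/7, d_2 = (m_3 - m_2)/(6h_2) = 34/7, b_2 = Δ_2 - h_2(2m_2 + m_3)/6 = -6.

-3.8571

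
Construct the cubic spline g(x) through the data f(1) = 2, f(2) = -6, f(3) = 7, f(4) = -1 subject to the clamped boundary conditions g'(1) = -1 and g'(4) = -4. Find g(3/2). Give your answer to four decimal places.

Write M_i for g''(x_i). With h_i = 1, 1, 1 and divided differences Δ_i = -8, 13, -8, the continuity of g' gives the tridiagonal system
  1·M_0 + 4·M_1 + 1·M_2 = 6(Δ_1 - Δ_0) = 126
  1·M_1 + 4·M_2 + 1·M_3 = 6(Δ_2 - Δ_1) = -126
Clamped end conditions give two more equations: 2h_0·M_0 + h_0·M_1 = 6(Δ_0 - g'(1)) = -42 and h_2·M_2 + 2h_2·M_3 = 6(g'(4) - Δ_2) = 24.
Solving: M_0 = -50, M_1 = 58, M_2 = -56, M_3 = 40.
On [1, 2], g(x) = 2 - 1·(x - 1) - 25·(x - 1)² + 18·(x - 1)³.
With (x - 1) = 1/2: g(3/2) = -5/2.

-2.5000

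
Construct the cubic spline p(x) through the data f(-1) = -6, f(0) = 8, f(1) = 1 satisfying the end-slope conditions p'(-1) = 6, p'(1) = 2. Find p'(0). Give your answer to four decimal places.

Let m_i = p''(x_i). Step sizes h_i = 1, 1; slopes of the chords Δ_i = (y_(i+1) - y_i)/h_i = 14, -7.
  1·m_0 + 4·m_1 + 1·m_2 = 6(Δ_1 - Δ_0) = -126
Clamped end conditions give two more equations: 2h_0·m_0 + h_0·m_1 = 6(Δ_0 - p'(-1)) = 48 and h_1·m_1 + 2h_1·m_2 = 6(p'(1) - Δ_1) = 54.
Solving: m_0 = 107/2, m_1 = -59, m_2 = 113/2.
On [0, 1], p'(x) = b_1 + 2c_1·x + 3d_1·x² with b_1 = Δ_1 - h_1(2m_1 + m_2)/6 = 13/4, c_1 = m_1/2 = -59/2, d_1 = (m_2 - m_1)/(6h_1) = 77/4. So p'(0) = 13/4.

3.2500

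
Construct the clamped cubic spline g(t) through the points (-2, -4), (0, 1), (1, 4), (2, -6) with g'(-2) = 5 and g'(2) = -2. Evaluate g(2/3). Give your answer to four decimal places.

4.5320

Put M_i = g'' at the i-th knot. Here h = (2, 1, 1) and Δ = (5/2, 3, -10), so the interior equations h_(i-1)·M_(i-1) + 2(h_(i-1)+h_i)·M_i + h_i·M_(i+1) = 6(Δ_i − Δ_(i-1)) read
  2·M_0 + 6·M_1 + 1·M_2 = 6(Δ_1 - Δ_0) = 3
  1·M_1 + 4·M_2 + 1·M_3 = 6(Δ_2 - Δ_1) = -78
Clamped end conditions give two more equations: 2h_0·M_0 + h_0·M_1 = 6(Δ_0 - g'(-2)) = -15 and h_2·M_2 + 2h_2·M_3 = 6(g'(2) - Δ_2) = 48.
Solving the tridiagonal system: M_0 = -175/22, M_1 = 185/22, M_2 = -347/11, M_3 = 875/22.
On [0, 1], g(t) = 1 + 60/11·t + 185/44·t² - 293/44·t³.
With t = 2/3: g(2/3) = 1346/297.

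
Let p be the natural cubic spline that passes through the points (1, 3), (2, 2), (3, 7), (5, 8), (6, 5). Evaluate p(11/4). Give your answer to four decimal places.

Put M_i = p'' at the i-th knot. Here h = (1, 1, 2, 1) and Δ = (-1, 5, 1/2, -3), so the interior equations h_(i-1)·M_(i-1) + 2(h_(i-1)+h_i)·M_i + h_i·M_(i+1) = 6(Δ_i − Δ_(i-1)) read
  1·M_0 + 4·M_1 + 1·M_2 = 6(Δ_1 - Δ_0) = 36
  1·M_1 + 6·M_2 + 2·M_3 = 6(Δ_2 - Δ_1) = -27
  2·M_2 + 6·M_3 + 1·M_4 = 6(Δ_3 - Δ_2) = -21
Natural end conditions: M_0 = M_4 = 0.
Hence M_0 = 0, M_1 = 636/61, M_2 = -348/61, M_3 = -195/122, M_4 = 0.
On [2, 3], p(x) = 2 + 151/61·(x - 2) + 318/61·(x - 2)² - 164/61·(x - 2)³.
With (x - 2) = 3/4: p(11/4) = 5519/976.

5.6547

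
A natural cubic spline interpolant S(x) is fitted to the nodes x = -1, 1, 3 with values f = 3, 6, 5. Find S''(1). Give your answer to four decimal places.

With m_i denoting the second derivative at x_i, h_i = 2, 2, and Δ_i = (y_(i+1) − y_i)/h_i = 3/2, -1/2:
  2·m_0 + 8·m_1 + 2·m_2 = 6(Δ_1 - Δ_0) = -12
Natural end conditions: m_0 = m_2 = 0.
Solving the tridiagonal system: m_0 = 0, m_1 = -3/2, m_2 = 0.

-1.5000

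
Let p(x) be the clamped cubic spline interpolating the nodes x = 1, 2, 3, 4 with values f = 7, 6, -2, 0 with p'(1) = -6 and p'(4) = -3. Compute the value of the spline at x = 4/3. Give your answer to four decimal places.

Let M_i = p''(x_i). Step sizes h_i = 1, 1, 1; slopes of the chords Δ_i = (y_(i+1) - y_i)/h_i = -1, -8, 2.
  1·M_0 + 4·M_1 + 1·M_2 = 6(Δ_1 - Δ_0) = -42
  1·M_1 + 4·M_2 + 1·M_3 = 6(Δ_2 - Δ_1) = 60
Clamped end conditions give two more equations: 2h_0·M_0 + h_0·M_1 = 6(Δ_0 - p'(1)) = 30 and h_2·M_2 + 2h_2·M_3 = 6(p'(4) - Δ_2) = -30.
Solving: M_0 = 136/5, M_1 = -122/5, M_2 = 142/5, M_3 = -146/5.
On [1, 2], p(x) = 7 - 6·(x - 1) + 68/5·(x - 1)² - 43/5·(x - 1)³.
With (x - 1) = 1/3: p(4/3) = 836/135.

6.1926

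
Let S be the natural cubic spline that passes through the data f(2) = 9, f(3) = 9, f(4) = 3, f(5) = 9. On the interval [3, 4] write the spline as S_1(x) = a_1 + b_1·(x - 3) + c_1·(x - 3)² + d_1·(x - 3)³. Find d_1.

6

With m_i denoting the second derivative at x_i, h_i = 1, 1, 1, and Δ_i = (y_(i+1) − y_i)/h_i = 0, -6, 6:
  1·m_0 + 4·m_1 + 1·m_2 = 6(Δ_1 - Δ_0) = -36
  1·m_1 + 4·m_2 + 1·m_3 = 6(Δ_2 - Δ_1) = 72
Natural end conditions: m_0 = m_3 = 0.
Solving: m_0 = 0, m_1 = -72/5, m_2 = 108/5, m_3 = 0.
On [3, 4], with S_1(x) = a_1 + b_1·(x - 3) + c_1·(x - 3)² + d_1·(x - 3)³: c_1 = m_1/2 = -36/5, d_1 = (m_2 - m_1)/(6h_1) = 6, b_1 = Δ_1 - h_1(2m_1 + m_2)/6 = -24/5.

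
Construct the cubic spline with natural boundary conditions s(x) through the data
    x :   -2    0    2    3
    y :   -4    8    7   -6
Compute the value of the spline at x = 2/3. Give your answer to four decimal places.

With M_i denoting the second derivative at x_i, h_i = 2, 2, 1, and Δ_i = (y_(i+1) − y_i)/h_i = 6, -1/2, -13:
  2·M_0 + 8·M_1 + 2·M_2 = 6(Δ_1 - Δ_0) = -39
  2·M_1 + 6·M_2 + 1·M_3 = 6(Δ_2 - Δ_1) = -75
Natural end conditions: M_0 = M_3 = 0.
Hence M_0 = 0, M_1 = -21/11, M_2 = -261/22, M_3 = 0.
On [0, 2], s(x) = 8 + 52/11·x - 21/22·x² - 73/88·x³.
With x = 2/3: s(2/3) = 283/27.

10.4815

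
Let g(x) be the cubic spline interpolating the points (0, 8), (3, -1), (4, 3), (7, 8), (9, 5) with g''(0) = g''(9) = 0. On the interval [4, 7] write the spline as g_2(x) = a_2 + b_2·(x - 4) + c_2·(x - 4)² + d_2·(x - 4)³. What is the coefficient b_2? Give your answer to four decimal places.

4.2679

With σ_i denoting the second derivative at x_i, h_i = 3, 1, 3, 2, and Δ_i = (y_(i+1) − y_i)/h_i = -3, 4, 5/3, -3/2:
  3·σ_0 + 8·σ_1 + 1·σ_2 = 6(Δ_1 - Δ_0) = 42
  1·σ_1 + 8·σ_2 + 3·σ_3 = 6(Δ_2 - Δ_1) = -14
  3·σ_2 + 10·σ_3 + 2·σ_4 = 6(Δ_3 - Δ_2) = -19
Natural end conditions: σ_0 = σ_4 = 0.
Solving: σ_0 = 0, σ_1 = 3065/558, σ_2 = -542/279, σ_3 = -245/186, σ_4 = 0.
On [4, 7], with g_2(x) = a_2 + b_2·(x - 4) + c_2·(x - 4)² + d_2·(x - 4)³: c_2 = σ_2/2 = -271/279, d_2 = (σ_3 - σ_2)/(6h_2) = 349/10044, b_2 = Δ_2 - h_2(2σ_2 + σ_3)/6 = 4763/1116.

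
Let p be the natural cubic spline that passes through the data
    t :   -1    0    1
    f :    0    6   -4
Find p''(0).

-24

Let M_i = p''(x_i). Step sizes h_i = 1, 1; slopes of the chords Δ_i = (y_(i+1) - y_i)/h_i = 6, -10.
  1·M_0 + 4·M_1 + 1·M_2 = 6(Δ_1 - Δ_0) = -96
Natural end conditions: M_0 = M_2 = 0.
Forward elimination and back-substitution give M_0 = 0, M_1 = -24, M_2 = 0.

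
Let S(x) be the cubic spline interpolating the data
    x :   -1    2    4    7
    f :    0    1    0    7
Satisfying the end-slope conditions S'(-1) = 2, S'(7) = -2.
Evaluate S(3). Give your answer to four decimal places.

Write σ_i for S''(x_i). With h_i = 3, 2, 3 and divided differences Δ_i = 1/3, -1/2, 7/3, the continuity of S' gives the tridiagonal system
  3·σ_0 + 10·σ_1 + 2·σ_2 = 6(Δ_1 - Δ_0) = -5
  2·σ_1 + 10·σ_2 + 3·σ_3 = 6(Δ_2 - Δ_1) = 17
Clamped end conditions give two more equations: 2h_0·σ_0 + h_0·σ_1 = 6(Δ_0 - S'(-1)) = -10 and h_2·σ_2 + 2h_2·σ_3 = 6(S'(7) - Δ_2) = -26.
Solving: σ_0 = -335/273, σ_1 = -80/91, σ_2 = 340/91, σ_3 = -1693/273.
On [2, 4], S(x) = 1 - 211/182·(x - 2) - 40/91·(x - 2)² + 5/13·(x - 2)³.
With (x - 2) = 1: S(3) = -3/14.

-0.2143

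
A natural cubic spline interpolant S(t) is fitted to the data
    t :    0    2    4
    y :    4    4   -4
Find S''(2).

-3

Write m_i for S''(x_i). With h_i = 2, 2 and divided differences Δ_i = 0, -4, the continuity of S' gives the tridiagonal system
  2·m_0 + 8·m_1 + 2·m_2 = 6(Δ_1 - Δ_0) = -24
Natural end conditions: m_0 = m_2 = 0.
Hence m_0 = 0, m_1 = -3, m_2 = 0.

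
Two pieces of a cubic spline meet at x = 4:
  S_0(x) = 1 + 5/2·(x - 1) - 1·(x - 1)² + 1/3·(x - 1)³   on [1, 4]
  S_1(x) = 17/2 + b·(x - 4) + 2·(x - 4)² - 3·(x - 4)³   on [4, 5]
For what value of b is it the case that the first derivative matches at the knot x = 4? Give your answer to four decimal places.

5.5000

S_0'(x) = 5/2 - 2·(x - 1) + 1·(x - 1)², so S_0'(4) = 11/2. On the right, S_1'(4) = b, so b = 11/2.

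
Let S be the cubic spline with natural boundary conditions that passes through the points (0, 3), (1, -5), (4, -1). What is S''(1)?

Let σ_i = S''(x_i). Step sizes h_i = 1, 3; slopes of the chords Δ_i = (y_(i+1) - y_i)/h_i = -8, 4/3.
  1·σ_0 + 8·σ_1 + 3·σ_2 = 6(Δ_1 - Δ_0) = 56
Natural end conditions: σ_0 = σ_2 = 0.
Hence σ_0 = 0, σ_1 = 7, σ_2 = 0.

7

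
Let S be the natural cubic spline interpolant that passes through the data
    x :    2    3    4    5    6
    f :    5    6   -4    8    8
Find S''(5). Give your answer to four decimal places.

-29.8929

Write M_i for S''(x_i). With h_i = 1, 1, 1, 1 and divided differences Δ_i = 1, -10, 12, 0, the continuity of S' gives the tridiagonal system
  1·M_0 + 4·M_1 + 1·M_2 = 6(Δ_1 - Δ_0) = -66
  1·M_1 + 4·M_2 + 1·M_3 = 6(Δ_2 - Δ_1) = 132
  1·M_2 + 4·M_3 + 1·M_4 = 6(Δ_3 - Δ_2) = -72
Natural end conditions: M_0 = M_4 = 0.
Solving the tridiagonal system: M_0 = 0, M_1 = -795/28, M_2 = 333/7, M_3 = -837/28, M_4 = 0.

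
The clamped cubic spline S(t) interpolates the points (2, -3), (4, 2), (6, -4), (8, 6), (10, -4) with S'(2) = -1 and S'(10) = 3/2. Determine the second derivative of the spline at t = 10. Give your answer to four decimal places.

17.1607

Write M_i for S''(x_i). With h_i = 2, 2, 2, 2 and divided differences Δ_i = 5/2, -3, 5, -5, the continuity of S' gives the tridiagonal system
  2·M_0 + 8·M_1 + 2·M_2 = 6(Δ_1 - Δ_0) = -33
  2·M_1 + 8·M_2 + 2·M_3 = 6(Δ_2 - Δ_1) = 48
  2·M_2 + 8·M_3 + 2·M_4 = 6(Δ_3 - Δ_2) = -60
Clamped end conditions give two more equations: 2h_0·M_0 + h_0·M_1 = 6(Δ_0 - S'(2)) = 21 and h_3·M_3 + 2h_3·M_4 = 6(S'(10) - Δ_3) = 39.
Hence M_0 = 565/56, M_1 = -271/28, M_2 = 97/8, M_3 = -415/28, M_4 = 961/56.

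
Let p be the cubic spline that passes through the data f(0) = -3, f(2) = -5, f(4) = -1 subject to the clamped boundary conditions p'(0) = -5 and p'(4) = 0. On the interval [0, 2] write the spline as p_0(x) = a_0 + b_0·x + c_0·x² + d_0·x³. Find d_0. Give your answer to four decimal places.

With M_i denoting the second derivative at x_i, h_i = 2, 2, and Δ_i = (y_(i+1) − y_i)/h_i = -1, 2:
  2·M_0 + 8·M_1 + 2·M_2 = 6(Δ_1 - Δ_0) = 18
Clamped end conditions give two more equations: 2h_0·M_0 + h_0·M_1 = 6(Δ_0 - p'(0)) = 24 and h_1·M_1 + 2h_1·M_2 = 6(p'(4) - Δ_1) = -12.
Solving: M_0 = 5, M_1 = 2, M_2 = -4.
On [0, 2], with p_0(x) = a_0 + b_0·x + c_0·x² + d_0·x³: c_0 = M_0/2 = 5/2, d_0 = (M_1 - M_0)/(6h_0) = -1/4, b_0 = Δ_0 - h_0(2M_0 + M_1)/6 = -5.

-0.2500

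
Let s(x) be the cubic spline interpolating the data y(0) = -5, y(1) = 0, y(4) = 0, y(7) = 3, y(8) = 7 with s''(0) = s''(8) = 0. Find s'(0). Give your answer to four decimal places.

5.6923

With M_i denoting the second derivative at x_i, h_i = 1, 3, 3, 1, and Δ_i = (y_(i+1) − y_i)/h_i = 5, 0, 1, 4:
  1·M_0 + 8·M_1 + 3·M_2 = 6(Δ_1 - Δ_0) = -30
  3·M_1 + 12·M_2 + 3·M_3 = 6(Δ_2 - Δ_1) = 6
  3·M_2 + 8·M_3 + 1·M_4 = 6(Δ_3 - Δ_2) = 18
Natural end conditions: M_0 = M_4 = 0.
Solving: M_0 = 0, M_1 = -54/13, M_2 = 14/13, M_3 = 24/13, M_4 = 0.
On [0, 1], s'(x) = b_0 + 2c_0·x + 3d_0·x² with b_0 = Δ_0 - h_0(2M_0 + M_1)/6 = 74/13, c_0 = M_0/2 = 0, d_0 = (M_1 - M_0)/(6h_0) = -9/13. So s'(0) = 74/13.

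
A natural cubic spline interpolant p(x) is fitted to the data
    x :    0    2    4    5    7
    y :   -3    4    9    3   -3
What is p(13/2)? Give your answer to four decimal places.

Let M_i = p''(x_i). Step sizes h_i = 2, 2, 1, 2; slopes of the chords Δ_i = (y_(i+1) - y_i)/h_i = 7/2, 5/2, -6, -3.
  2·M_0 + 8·M_1 + 2·M_2 = 6(Δ_1 - Δ_0) = -6
  2·M_1 + 6·M_2 + 1·M_3 = 6(Δ_2 - Δ_1) = -51
  1·M_2 + 6·M_3 + 2·M_4 = 6(Δ_3 - Δ_2) = 18
Natural end conditions: M_0 = M_4 = 0.
Forward elimination and back-substitution give M_0 = 0, M_1 = 219/128, M_2 = -315/32, M_3 = 297/64, M_4 = 0.
On [5, 7], p(x) = 3 - 195/32·(x - 5) + 297/128·(x - 5)² - 99/256·(x - 5)³.
With (x - 5) = 3/2: p(13/2) = -4557/2048.

-2.2251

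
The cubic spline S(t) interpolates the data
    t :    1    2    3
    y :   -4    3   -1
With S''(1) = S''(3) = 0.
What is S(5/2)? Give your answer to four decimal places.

Write M_i for S''(x_i). With h_i = 1, 1 and divided differences Δ_i = 7, -4, the continuity of S' gives the tridiagonal system
  1·M_0 + 4·M_1 + 1·M_2 = 6(Δ_1 - Δ_0) = -66
Natural end conditions: M_0 = M_2 = 0.
Solving the tridiagonal system: M_0 = 0, M_1 = -33/2, M_2 = 0.
On [2, 3], S(t) = 3 + 3/2·(t - 2) - 33/4·(t - 2)² + 11/4·(t - 2)³.
With (t - 2) = 1/2: S(5/2) = 65/32.

2.0313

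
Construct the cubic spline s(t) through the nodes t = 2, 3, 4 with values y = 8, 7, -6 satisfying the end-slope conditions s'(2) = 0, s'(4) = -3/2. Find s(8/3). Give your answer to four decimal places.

Put m_i = s'' at the i-th knot. Here h = (1, 1) and Δ = (-1, -13), so the interior equations h_(i-1)·m_(i-1) + 2(h_(i-1)+h_i)·m_i + h_i·m_(i+1) = 6(Δ_i − Δ_(i-1)) read
  1·m_0 + 4·m_1 + 1·m_2 = 6(Δ_1 - Δ_0) = -72
Clamped end conditions give two more equations: 2h_0·m_0 + h_0·m_1 = 6(Δ_0 - s'(2)) = -6 and h_1·m_1 + 2h_1·m_2 = 6(s'(4) - Δ_1) = 69.
Forward elimination and back-substitution give m_0 = 57/4, m_1 = -69/2, m_2 = 207/4.
On [2, 3], s(t) = 8 + 0·(t - 2) + 57/8·(t - 2)² - 65/8·(t - 2)³.
With (t - 2) = 2/3: s(8/3) = 473/54.

8.7593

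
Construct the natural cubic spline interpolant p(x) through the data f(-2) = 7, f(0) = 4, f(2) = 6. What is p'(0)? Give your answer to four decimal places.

-0.2500

With M_i denoting the second derivative at x_i, h_i = 2, 2, and Δ_i = (y_(i+1) − y_i)/h_i = -3/2, 1:
  2·M_0 + 8·M_1 + 2·M_2 = 6(Δ_1 - Δ_0) = 15
Natural end conditions: M_0 = M_2 = 0.
Solving: M_0 = 0, M_1 = 15/8, M_2 = 0.
On [0, 2], p'(x) = b_1 + 2c_1·x + 3d_1·x² with b_1 = Δ_1 - h_1(2M_1 + M_2)/6 = -1/4, c_1 = M_1/2 = 15/16, d_1 = (M_2 - M_1)/(6h_1) = -5/32. So p'(0) = -1/4.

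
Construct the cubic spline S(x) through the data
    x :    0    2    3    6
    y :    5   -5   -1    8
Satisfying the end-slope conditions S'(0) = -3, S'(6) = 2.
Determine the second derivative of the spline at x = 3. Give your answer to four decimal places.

With σ_i denoting the second derivative at x_i, h_i = 2, 1, 3, and Δ_i = (y_(i+1) − y_i)/h_i = -5, 4, 3:
  2·σ_0 + 6·σ_1 + 1·σ_2 = 6(Δ_1 - Δ_0) = 54
  1·σ_1 + 8·σ_2 + 3·σ_3 = 6(Δ_2 - Δ_1) = -6
Clamped end conditions give two more equations: 2h_0·σ_0 + h_0·σ_1 = 6(Δ_0 - S'(0)) = -12 and h_2·σ_2 + 2h_2·σ_3 = 6(S'(6) - Δ_2) = -6.
Solving: σ_0 = -194/21, σ_1 = 262/21, σ_2 = -50/21, σ_3 = 4/21.

-2.3810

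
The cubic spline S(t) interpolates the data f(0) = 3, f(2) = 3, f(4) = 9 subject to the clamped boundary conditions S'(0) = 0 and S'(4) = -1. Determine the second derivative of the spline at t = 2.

Write m_i for S''(x_i). With h_i = 2, 2 and divided differences Δ_i = 0, 3, the continuity of S' gives the tridiagonal system
  2·m_0 + 8·m_1 + 2·m_2 = 6(Δ_1 - Δ_0) = 18
Clamped end conditions give two more equations: 2h_0·m_0 + h_0·m_1 = 6(Δ_0 - S'(0)) = 0 and h_1·m_1 + 2h_1·m_2 = 6(S'(4) - Δ_1) = -24.
Hence m_0 = -5/2, m_1 = 5, m_2 = -17/2.

5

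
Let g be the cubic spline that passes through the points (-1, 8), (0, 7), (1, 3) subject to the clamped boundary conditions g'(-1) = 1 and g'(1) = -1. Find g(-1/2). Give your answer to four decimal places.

8.0938

With M_i denoting the second derivative at x_i, h_i = 1, 1, and Δ_i = (y_(i+1) − y_i)/h_i = -1, -4:
  1·M_0 + 4·M_1 + 1·M_2 = 6(Δ_1 - Δ_0) = -18
Clamped end conditions give two more equations: 2h_0·M_0 + h_0·M_1 = 6(Δ_0 - g'(-1)) = -12 and h_1·M_1 + 2h_1·M_2 = 6(g'(1) - Δ_1) = 18.
Solving: M_0 = -5/2, M_1 = -7, M_2 = 25/2.
On [-1, 0], g(x) = 8 + 1·(x + 1) - 5/4·(x + 1)² - 3/4·(x + 1)³.
With (x + 1) = 1/2: g(-1/2) = 259/32.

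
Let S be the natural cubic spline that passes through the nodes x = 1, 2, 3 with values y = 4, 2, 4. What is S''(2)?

Put σ_i = S'' at the i-th knot. Here h = (1, 1) and Δ = (-2, 2), so the interior equations h_(i-1)·σ_(i-1) + 2(h_(i-1)+h_i)·σ_i + h_i·σ_(i+1) = 6(Δ_i − Δ_(i-1)) read
  1·σ_0 + 4·σ_1 + 1·σ_2 = 6(Δ_1 - Δ_0) = 24
Natural end conditions: σ_0 = σ_2 = 0.
Forward elimination and back-substitution give σ_0 = 0, σ_1 = 6, σ_2 = 0.

6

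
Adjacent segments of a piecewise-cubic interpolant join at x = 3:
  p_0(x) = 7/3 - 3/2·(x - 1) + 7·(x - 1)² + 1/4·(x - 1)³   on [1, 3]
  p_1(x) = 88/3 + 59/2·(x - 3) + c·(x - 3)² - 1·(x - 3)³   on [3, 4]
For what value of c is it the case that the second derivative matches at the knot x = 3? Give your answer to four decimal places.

8.5000

p_0''(x) = 14 + 3/2·(x - 1), so p_0''(3) = 17. On the right, p_1''(3) = 2c, so c = 17/2.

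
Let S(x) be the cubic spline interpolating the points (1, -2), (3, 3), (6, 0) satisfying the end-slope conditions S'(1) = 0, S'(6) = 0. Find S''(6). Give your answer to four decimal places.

3.1000

Let M_i = S''(x_i). Step sizes h_i = 2, 3; slopes of the chords Δ_i = (y_(i+1) - y_i)/h_i = 5/2, -1.
  2·M_0 + 10·M_1 + 3·M_2 = 6(Δ_1 - Δ_0) = -21
Clamped end conditions give two more equations: 2h_0·M_0 + h_0·M_1 = 6(Δ_0 - S'(1)) = 15 and h_1·M_1 + 2h_1·M_2 = 6(S'(6) - Δ_1) = 6.
Forward elimination and back-substitution give M_0 = 117/20, M_1 = -21/5, M_2 = 31/10.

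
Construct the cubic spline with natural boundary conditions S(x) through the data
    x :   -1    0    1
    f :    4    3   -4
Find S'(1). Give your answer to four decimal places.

Let σ_i = S''(x_i). Step sizes h_i = 1, 1; slopes of the chords Δ_i = (y_(i+1) - y_i)/h_i = -1, -7.
  1·σ_0 + 4·σ_1 + 1·σ_2 = 6(Δ_1 - Δ_0) = -36
Natural end conditions: σ_0 = σ_2 = 0.
Hence σ_0 = 0, σ_1 = -9, σ_2 = 0.
On [0, 1], S'(x) = b_1 + 2c_1·x + 3d_1·x² with b_1 = Δ_1 - h_1(2σ_1 + σ_2)/6 = -4, c_1 = σ_1/2 = -9/2, d_1 = (σ_2 - σ_1)/(6h_1) = 3/2. So S'(1) = -17/2.

-8.5000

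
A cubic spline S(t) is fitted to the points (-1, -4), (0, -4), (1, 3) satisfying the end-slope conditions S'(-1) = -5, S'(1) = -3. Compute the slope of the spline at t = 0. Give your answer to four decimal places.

Put σ_i = S'' at the i-th knot. Here h = (1, 1) and Δ = (0, 7), so the interior equations h_(i-1)·σ_(i-1) + 2(h_(i-1)+h_i)·σ_i + h_i·σ_(i+1) = 6(Δ_i − Δ_(i-1)) read
  1·σ_0 + 4·σ_1 + 1·σ_2 = 6(Δ_1 - Δ_0) = 42
Clamped end conditions give two more equations: 2h_0·σ_0 + h_0·σ_1 = 6(Δ_0 - S'(-1)) = 30 and h_1·σ_1 + 2h_1·σ_2 = 6(S'(1) - Δ_1) = -60.
Solving the tridiagonal system: σ_0 = 11/2, σ_1 = 19, σ_2 = -79/2.
On [0, 1], S'(t) = b_1 + 2c_1·t + 3d_1·t² with b_1 = Δ_1 - h_1(2σ_1 + σ_2)/6 = 29/4, c_1 = σ_1/2 = 19/2, d_1 = (σ_2 - σ_1)/(6h_1) = -39/4. So S'(0) = 29/4.

7.2500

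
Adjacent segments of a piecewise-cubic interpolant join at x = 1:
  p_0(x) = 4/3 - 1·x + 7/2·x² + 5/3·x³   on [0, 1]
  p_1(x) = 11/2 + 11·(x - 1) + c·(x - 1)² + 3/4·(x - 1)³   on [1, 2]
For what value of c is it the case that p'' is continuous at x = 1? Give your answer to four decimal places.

8.5000

p_0''(x) = 7 + 10·x, so p_0''(1) = 17. On the right, p_1''(1) = 2c, so c = 17/2.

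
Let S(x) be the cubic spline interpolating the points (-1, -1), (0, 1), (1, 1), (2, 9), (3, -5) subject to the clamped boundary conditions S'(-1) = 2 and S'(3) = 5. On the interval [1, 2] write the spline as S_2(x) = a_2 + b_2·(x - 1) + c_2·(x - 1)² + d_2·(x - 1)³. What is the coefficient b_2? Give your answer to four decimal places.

Let σ_i = S''(x_i). Step sizes h_i = 1, 1, 1, 1; slopes of the chords Δ_i = (y_(i+1) - y_i)/h_i = 2, 0, 8, -14.
  1·σ_0 + 4·σ_1 + 1·σ_2 = 6(Δ_1 - Δ_0) = -12
  1·σ_1 + 4·σ_2 + 1·σ_3 = 6(Δ_2 - Δ_1) = 48
  1·σ_2 + 4·σ_3 + 1·σ_4 = 6(Δ_3 - Δ_2) = -132
Clamped end conditions give two more equations: 2h_0·σ_0 + h_0·σ_1 = 6(Δ_0 - S'(-1)) = 0 and h_3·σ_3 + 2h_3·σ_4 = 6(S'(3) - Δ_3) = 114.
Hence σ_0 = 171/28, σ_1 = -171/14, σ_2 = 123/4, σ_3 = -879/14, σ_4 = 2475/28.
On [1, 2], with S_2(x) = a_2 + b_2·(x - 1) + c_2·(x - 1)² + d_2·(x - 1)³: c_2 = σ_2/2 = 123/8, d_2 = (σ_3 - σ_2)/(6h_2) = -873/56, b_2 = Δ_2 - h_2(2σ_2 + σ_3)/6 = 115/14.

8.2143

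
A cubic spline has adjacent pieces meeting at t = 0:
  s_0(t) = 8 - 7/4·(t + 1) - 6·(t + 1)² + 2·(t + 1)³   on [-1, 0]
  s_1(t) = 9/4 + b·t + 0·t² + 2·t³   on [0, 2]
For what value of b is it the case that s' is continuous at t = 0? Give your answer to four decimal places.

-7.7500

s_0'(t) = -7/4 - 12·(t + 1) + 6·(t + 1)², so s_0'(0) = -31/4. On the right, s_1'(0) = b, so b = -31/4.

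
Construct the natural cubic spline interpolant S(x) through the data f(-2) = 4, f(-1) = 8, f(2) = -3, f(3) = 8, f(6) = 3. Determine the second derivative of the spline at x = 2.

Put M_i = S'' at the i-th knot. Here h = (1, 3, 1, 3) and Δ = (4, -11/3, 11, -5/3), so the interior equations h_(i-1)·M_(i-1) + 2(h_(i-1)+h_i)·M_i + h_i·M_(i+1) = 6(Δ_i − Δ_(i-1)) read
  1·M_0 + 8·M_1 + 3·M_2 = 6(Δ_1 - Δ_0) = -46
  3·M_1 + 8·M_2 + 1·M_3 = 6(Δ_2 - Δ_1) = 88
  1·M_2 + 8·M_3 + 3·M_4 = 6(Δ_3 - Δ_2) = -76
Natural end conditions: M_0 = M_4 = 0.
Solving the tridiagonal system: M_0 = 0, M_1 = -97/8, M_2 = 17, M_3 = -93/8, M_4 = 0.

17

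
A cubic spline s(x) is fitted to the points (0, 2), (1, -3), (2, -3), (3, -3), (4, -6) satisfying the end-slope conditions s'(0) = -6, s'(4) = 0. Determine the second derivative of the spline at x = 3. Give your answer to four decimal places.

-7.7143

Put M_i = s'' at the i-th knot. Here h = (1, 1, 1, 1) and Δ = (-5, 0, 0, -3), so the interior equations h_(i-1)·M_(i-1) + 2(h_(i-1)+h_i)·M_i + h_i·M_(i+1) = 6(Δ_i − Δ_(i-1)) read
  1·M_0 + 4·M_1 + 1·M_2 = 6(Δ_1 - Δ_0) = 30
  1·M_1 + 4·M_2 + 1·M_3 = 6(Δ_2 - Δ_1) = 0
  1·M_2 + 4·M_3 + 1·M_4 = 6(Δ_3 - Δ_2) = -18
Clamped end conditions give two more equations: 2h_0·M_0 + h_0·M_1 = 6(Δ_0 - s'(0)) = 6 and h_3·M_3 + 2h_3·M_4 = 6(s'(4) - Δ_3) = 18.
Solving: M_0 = -6/7, M_1 = 54/7, M_2 = 0, M_3 = -54/7, M_4 = 90/7.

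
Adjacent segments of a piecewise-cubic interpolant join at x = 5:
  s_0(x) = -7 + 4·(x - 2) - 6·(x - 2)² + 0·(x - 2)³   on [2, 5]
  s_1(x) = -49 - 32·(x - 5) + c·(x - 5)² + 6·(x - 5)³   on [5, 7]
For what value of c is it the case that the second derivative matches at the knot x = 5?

s_0''(x) = -12 + 0·(x - 2), so s_0''(5) = -12. On the right, s_1''(5) = 2c, so c = -6.

-6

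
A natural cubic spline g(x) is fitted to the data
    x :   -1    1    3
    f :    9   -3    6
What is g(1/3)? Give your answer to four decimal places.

-0.9444

Let σ_i = g''(x_i). Step sizes h_i = 2, 2; slopes of the chords Δ_i = (y_(i+1) - y_i)/h_i = -6, 9/2.
  2·σ_0 + 8·σ_1 + 2·σ_2 = 6(Δ_1 - Δ_0) = 63
Natural end conditions: σ_0 = σ_2 = 0.
Solving: σ_0 = 0, σ_1 = 63/8, σ_2 = 0.
On [-1, 1], g(x) = 9 - 69/8·(x + 1) + 0·(x + 1)² + 21/32·(x + 1)³.
With (x + 1) = 4/3: g(1/3) = -17/18.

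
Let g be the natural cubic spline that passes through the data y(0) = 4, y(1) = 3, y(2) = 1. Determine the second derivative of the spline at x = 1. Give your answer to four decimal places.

Let σ_i = g''(x_i). Step sizes h_i = 1, 1; slopes of the chords Δ_i = (y_(i+1) - y_i)/h_i = -1, -2.
  1·σ_0 + 4·σ_1 + 1·σ_2 = 6(Δ_1 - Δ_0) = -6
Natural end conditions: σ_0 = σ_2 = 0.
Hence σ_0 = 0, σ_1 = -3/2, σ_2 = 0.

-1.5000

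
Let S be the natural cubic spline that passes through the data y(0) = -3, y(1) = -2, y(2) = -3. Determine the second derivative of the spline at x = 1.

-3

Let m_i = S''(x_i). Step sizes h_i = 1, 1; slopes of the chords Δ_i = (y_(i+1) - y_i)/h_i = 1, -1.
  1·m_0 + 4·m_1 + 1·m_2 = 6(Δ_1 - Δ_0) = -12
Natural end conditions: m_0 = m_2 = 0.
Hence m_0 = 0, m_1 = -3, m_2 = 0.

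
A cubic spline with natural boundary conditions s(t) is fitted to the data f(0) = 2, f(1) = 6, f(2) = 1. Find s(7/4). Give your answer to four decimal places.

Put m_i = s'' at the i-th knot. Here h = (1, 1) and Δ = (4, -5), so the interior equations h_(i-1)·m_(i-1) + 2(h_(i-1)+h_i)·m_i + h_i·m_(i+1) = 6(Δ_i − Δ_(i-1)) read
  1·m_0 + 4·m_1 + 1·m_2 = 6(Δ_1 - Δ_0) = -54
Natural end conditions: m_0 = m_2 = 0.
Solving the tridiagonal system: m_0 = 0, m_1 = -27/2, m_2 = 0.
On [1, 2], s(t) = 6 - 1/2·(t - 1) - 27/4·(t - 1)² + 9/4·(t - 1)³.
With (t - 1) = 3/4: s(7/4) = 711/256.

2.7773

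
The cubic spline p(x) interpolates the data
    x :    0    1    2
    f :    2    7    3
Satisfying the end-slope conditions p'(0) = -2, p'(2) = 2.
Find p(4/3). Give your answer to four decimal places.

5.9259

Put M_i = p'' at the i-th knot. Here h = (1, 1) and Δ = (5, -4), so the interior equations h_(i-1)·M_(i-1) + 2(h_(i-1)+h_i)·M_i + h_i·M_(i+1) = 6(Δ_i − Δ_(i-1)) read
  1·M_0 + 4·M_1 + 1·M_2 = 6(Δ_1 - Δ_0) = -54
Clamped end conditions give two more equations: 2h_0·M_0 + h_0·M_1 = 6(Δ_0 - p'(0)) = 42 and h_1·M_1 + 2h_1·M_2 = 6(p'(2) - Δ_1) = 36.
Solving: M_0 = 73/2, M_1 = -31, M_2 = 67/2.
On [1, 2], p(x) = 7 + 3/4·(x - 1) - 31/2·(x - 1)² + 43/4·(x - 1)³.
With (x - 1) = 1/3: p(4/3) = 160/27.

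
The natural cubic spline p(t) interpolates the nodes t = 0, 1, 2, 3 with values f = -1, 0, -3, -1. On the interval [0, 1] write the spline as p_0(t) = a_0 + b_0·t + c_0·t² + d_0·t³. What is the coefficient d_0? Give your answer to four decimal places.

Write σ_i for p''(x_i). With h_i = 1, 1, 1 and divided differences Δ_i = 1, -3, 2, the continuity of p' gives the tridiagonal system
  1·σ_0 + 4·σ_1 + 1·σ_2 = 6(Δ_1 - Δ_0) = -24
  1·σ_1 + 4·σ_2 + 1·σ_3 = 6(Δ_2 - Δ_1) = 30
Natural end conditions: σ_0 = σ_3 = 0.
Solving: σ_0 = 0, σ_1 = -42/5, σ_2 = 48/5, σ_3 = 0.
On [0, 1], with p_0(t) = a_0 + b_0·t + c_0·t² + d_0·t³: c_0 = σ_0/2 = 0, d_0 = (σ_1 - σ_0)/(6h_0) = -7/5, b_0 = Δ_0 - h_0(2σ_0 + σ_1)/6 = 12/5.

-1.4000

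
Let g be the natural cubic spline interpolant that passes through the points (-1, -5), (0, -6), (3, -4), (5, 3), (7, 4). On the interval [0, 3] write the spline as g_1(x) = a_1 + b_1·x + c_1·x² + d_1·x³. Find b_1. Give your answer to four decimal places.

-0.8483

Write σ_i for g''(x_i). With h_i = 1, 3, 2, 2 and divided differences Δ_i = -1, 2/3, 7/2, 1/2, the continuity of g' gives the tridiagonal system
  1·σ_0 + 8·σ_1 + 3·σ_2 = 6(Δ_1 - Δ_0) = 10
  3·σ_1 + 10·σ_2 + 2·σ_3 = 6(Δ_2 - Δ_1) = 17
  2·σ_2 + 8·σ_3 + 2·σ_4 = 6(Δ_3 - Δ_2) = -18
Natural end conditions: σ_0 = σ_4 = 0.
Solving the tridiagonal system: σ_0 = 0, σ_1 = 61/134, σ_2 = 142/67, σ_3 = -745/268, σ_4 = 0.
On [0, 3], with g_1(x) = a_1 + b_1·x + c_1·x² + d_1·x³: c_1 = σ_1/2 = 61/268, d_1 = (σ_2 - σ_1)/(6h_1) = 223/2412, b_1 = Δ_1 - h_1(2σ_1 + σ_2)/6 = -341/402.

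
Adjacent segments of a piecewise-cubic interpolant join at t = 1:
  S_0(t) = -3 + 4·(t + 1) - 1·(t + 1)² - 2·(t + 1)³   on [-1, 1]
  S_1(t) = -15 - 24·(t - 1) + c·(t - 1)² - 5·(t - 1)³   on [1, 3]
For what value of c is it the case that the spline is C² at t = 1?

-13

S_0''(t) = -2 - 12·(t + 1), so S_0''(1) = -26. On the right, S_1''(1) = 2c, so c = -13.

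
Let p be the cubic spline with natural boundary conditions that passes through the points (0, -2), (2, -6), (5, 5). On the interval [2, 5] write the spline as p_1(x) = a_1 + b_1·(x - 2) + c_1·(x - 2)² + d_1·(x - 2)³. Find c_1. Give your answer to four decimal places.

1.7000

Write σ_i for p''(x_i). With h_i = 2, 3 and divided differences Δ_i = -2, 11/3, the continuity of p' gives the tridiagonal system
  2·σ_0 + 10·σ_1 + 3·σ_2 = 6(Δ_1 - Δ_0) = 34
Natural end conditions: σ_0 = σ_2 = 0.
Solving: σ_0 = 0, σ_1 = 17/5, σ_2 = 0.
On [2, 5], with p_1(x) = a_1 + b_1·(x - 2) + c_1·(x - 2)² + d_1·(x - 2)³: c_1 = σ_1/2 = 17/10, d_1 = (σ_2 - σ_1)/(6h_1) = -17/90, b_1 = Δ_1 - h_1(2σ_1 + σ_2)/6 = 4/15.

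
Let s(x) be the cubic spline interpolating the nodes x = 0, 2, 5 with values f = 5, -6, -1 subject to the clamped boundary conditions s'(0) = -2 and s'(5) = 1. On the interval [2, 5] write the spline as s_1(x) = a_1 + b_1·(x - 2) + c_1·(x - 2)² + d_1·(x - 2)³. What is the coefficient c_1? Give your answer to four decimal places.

With M_i denoting the second derivative at x_i, h_i = 2, 3, and Δ_i = (y_(i+1) − y_i)/h_i = -11/2, 5/3:
  2·M_0 + 10·M_1 + 3·M_2 = 6(Δ_1 - Δ_0) = 43
Clamped end conditions give two more equations: 2h_0·M_0 + h_0·M_1 = 6(Δ_0 - s'(0)) = -21 and h_1·M_1 + 2h_1·M_2 = 6(s'(5) - Δ_1) = -4.
Forward elimination and back-substitution give M_0 = -179/20, M_1 = 37/5, M_2 = -131/30.
On [2, 5], with s_1(x) = a_1 + b_1·(x - 2) + c_1·(x - 2)² + d_1·(x - 2)³: c_1 = M_1/2 = 37/10, d_1 = (M_2 - M_1)/(6h_1) = -353/540, b_1 = Δ_1 - h_1(2M_1 + M_2)/6 = -71/20.

3.7000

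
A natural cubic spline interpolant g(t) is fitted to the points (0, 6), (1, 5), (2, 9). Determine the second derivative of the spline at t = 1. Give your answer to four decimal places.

7.5000

Let M_i = g''(x_i). Step sizes h_i = 1, 1; slopes of the chords Δ_i = (y_(i+1) - y_i)/h_i = -1, 4.
  1·M_0 + 4·M_1 + 1·M_2 = 6(Δ_1 - Δ_0) = 30
Natural end conditions: M_0 = M_2 = 0.
Hence M_0 = 0, M_1 = 15/2, M_2 = 0.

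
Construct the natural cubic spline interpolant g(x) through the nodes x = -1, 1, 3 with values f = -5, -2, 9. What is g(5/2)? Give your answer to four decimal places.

Write σ_i for g''(x_i). With h_i = 2, 2 and divided differences Δ_i = 3/2, 11/2, the continuity of g' gives the tridiagonal system
  2·σ_0 + 8·σ_1 + 2·σ_2 = 6(Δ_1 - Δ_0) = 24
Natural end conditions: σ_0 = σ_2 = 0.
Solving: σ_0 = 0, σ_1 = 3, σ_2 = 0.
On [1, 3], g(x) = -2 + 7/2·(x - 1) + 3/2·(x - 1)² - 1/4·(x - 1)³.
With (x - 1) = 3/2: g(5/2) = 185/32.

5.7813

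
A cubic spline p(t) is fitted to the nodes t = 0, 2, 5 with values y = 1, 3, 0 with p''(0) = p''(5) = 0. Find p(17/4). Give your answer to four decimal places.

Let M_i = p''(x_i). Step sizes h_i = 2, 3; slopes of the chords Δ_i = (y_(i+1) - y_i)/h_i = 1, -1.
  2·M_0 + 10·M_1 + 3·M_2 = 6(Δ_1 - Δ_0) = -12
Natural end conditions: M_0 = M_2 = 0.
Hence M_0 = 0, M_1 = -6/5, M_2 = 0.
On [2, 5], p(t) = 3 + 1/5·(t - 2) - 3/5·(t - 2)² + 1/15·(t - 2)³.
With (t - 2) = 9/4: p(17/4) = 75/64.

1.1719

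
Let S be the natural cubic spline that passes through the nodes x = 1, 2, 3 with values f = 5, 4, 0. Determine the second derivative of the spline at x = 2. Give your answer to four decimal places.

Put M_i = S'' at the i-th knot. Here h = (1, 1) and Δ = (-1, -4), so the interior equations h_(i-1)·M_(i-1) + 2(h_(i-1)+h_i)·M_i + h_i·M_(i+1) = 6(Δ_i − Δ_(i-1)) read
  1·M_0 + 4·M_1 + 1·M_2 = 6(Δ_1 - Δ_0) = -18
Natural end conditions: M_0 = M_2 = 0.
Hence M_0 = 0, M_1 = -9/2, M_2 = 0.

-4.5000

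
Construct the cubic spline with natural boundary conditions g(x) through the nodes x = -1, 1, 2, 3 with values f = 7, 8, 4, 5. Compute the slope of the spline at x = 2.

-2

Put M_i = g'' at the i-th knot. Here h = (2, 1, 1) and Δ = (1/2, -4, 1), so the interior equations h_(i-1)·M_(i-1) + 2(h_(i-1)+h_i)·M_i + h_i·M_(i+1) = 6(Δ_i − Δ_(i-1)) read
  2·M_0 + 6·M_1 + 1·M_2 = 6(Δ_1 - Δ_0) = -27
  1·M_1 + 4·M_2 + 1·M_3 = 6(Δ_2 - Δ_1) = 30
Natural end conditions: M_0 = M_3 = 0.
Hence M_0 = 0, M_1 = -6, M_2 = 9, M_3 = 0.
On [2, 3], g'(x) = b_2 + 2c_2·(x - 2) + 3d_2·(x - 2)² with b_2 = Δ_2 - h_2(2M_2 + M_3)/6 = -2, c_2 = M_2/2 = 9/2, d_2 = (M_3 - M_2)/(6h_2) = -3/2. So g'(2) = -2.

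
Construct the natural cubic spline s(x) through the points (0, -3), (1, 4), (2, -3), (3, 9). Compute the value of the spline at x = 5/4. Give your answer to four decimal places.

Write σ_i for s''(x_i). With h_i = 1, 1, 1 and divided differences Δ_i = 7, -7, 12, the continuity of s' gives the tridiagonal system
  1·σ_0 + 4·σ_1 + 1·σ_2 = 6(Δ_1 - Δ_0) = -84
  1·σ_1 + 4·σ_2 + 1·σ_3 = 6(Δ_2 - Δ_1) = 114
Natural end conditions: σ_0 = σ_3 = 0.
Forward elimination and back-substitution give σ_0 = 0, σ_1 = -30, σ_2 = 36, σ_3 = 0.
On [1, 2], s(x) = 4 - 3·(x - 1) - 15·(x - 1)² + 11·(x - 1)³.
With (x - 1) = 1/4: s(5/4) = 159/64.

2.4844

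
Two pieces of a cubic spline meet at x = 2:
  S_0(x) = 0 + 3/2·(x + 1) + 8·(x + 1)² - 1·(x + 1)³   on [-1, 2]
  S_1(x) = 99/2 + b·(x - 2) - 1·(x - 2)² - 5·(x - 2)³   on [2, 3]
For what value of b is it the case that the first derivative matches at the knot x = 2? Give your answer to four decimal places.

22.5000

S_0'(x) = 3/2 + 16·(x + 1) - 3·(x + 1)², so S_0'(2) = 45/2. On the right, S_1'(2) = b, so b = 45/2.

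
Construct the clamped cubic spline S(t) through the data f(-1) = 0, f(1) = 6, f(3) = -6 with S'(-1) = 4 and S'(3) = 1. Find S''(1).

-12

Put M_i = S'' at the i-th knot. Here h = (2, 2) and Δ = (3, -6), so the interior equations h_(i-1)·M_(i-1) + 2(h_(i-1)+h_i)·M_i + h_i·M_(i+1) = 6(Δ_i − Δ_(i-1)) read
  2·M_0 + 8·M_1 + 2·M_2 = 6(Δ_1 - Δ_0) = -54
Clamped end conditions give two more equations: 2h_0·M_0 + h_0·M_1 = 6(Δ_0 - S'(-1)) = -6 and h_1·M_1 + 2h_1·M_2 = 6(S'(3) - Δ_1) = 42.
Solving: M_0 = 9/2, M_1 = -12, M_2 = 33/2.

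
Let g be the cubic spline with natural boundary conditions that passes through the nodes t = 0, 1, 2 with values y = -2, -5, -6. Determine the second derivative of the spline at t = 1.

Let M_i = g''(x_i). Step sizes h_i = 1, 1; slopes of the chords Δ_i = (y_(i+1) - y_i)/h_i = -3, -1.
  1·M_0 + 4·M_1 + 1·M_2 = 6(Δ_1 - Δ_0) = 12
Natural end conditions: M_0 = M_2 = 0.
Solving: M_0 = 0, M_1 = 3, M_2 = 0.

3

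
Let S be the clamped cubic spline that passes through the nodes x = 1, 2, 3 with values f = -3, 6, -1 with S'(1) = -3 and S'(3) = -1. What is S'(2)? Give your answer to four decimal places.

With M_i denoting the second derivative at x_i, h_i = 1, 1, and Δ_i = (y_(i+1) − y_i)/h_i = 9, -7:
  1·M_0 + 4·M_1 + 1·M_2 = 6(Δ_1 - Δ_0) = -96
Clamped end conditions give two more equations: 2h_0·M_0 + h_0·M_1 = 6(Δ_0 - S'(1)) = 72 and h_1·M_1 + 2h_1·M_2 = 6(S'(3) - Δ_1) = 36.
Hence M_0 = 61, M_1 = -50, M_2 = 43.
On [2, 3], S'(x) = b_1 + 2c_1·(x - 2) + 3d_1·(x - 2)² with b_1 = Δ_1 - h_1(2M_1 + M_2)/6 = 5/2, c_1 = M_1/2 = -25, d_1 = (M_2 - M_1)/(6h_1) = 31/2. So S'(2) = 5/2.

2.5000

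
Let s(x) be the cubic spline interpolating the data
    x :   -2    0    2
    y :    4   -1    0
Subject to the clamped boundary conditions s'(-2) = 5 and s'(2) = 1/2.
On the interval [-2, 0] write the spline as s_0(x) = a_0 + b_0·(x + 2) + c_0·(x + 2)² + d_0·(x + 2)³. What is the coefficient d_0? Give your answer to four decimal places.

Put M_i = s'' at the i-th knot. Here h = (2, 2) and Δ = (-5/2, 1/2), so the interior equations h_(i-1)·M_(i-1) + 2(h_(i-1)+h_i)·M_i + h_i·M_(i+1) = 6(Δ_i − Δ_(i-1)) read
  2·M_0 + 8·M_1 + 2·M_2 = 6(Δ_1 - Δ_0) = 18
Clamped end conditions give two more equations: 2h_0·M_0 + h_0·M_1 = 6(Δ_0 - s'(-2)) = -45 and h_1·M_1 + 2h_1·M_2 = 6(s'(2) - Δ_1) = 0.
Solving the tridiagonal system: M_0 = -117/8, M_1 = 27/4, M_2 = -27/8.
On [-2, 0], with s_0(x) = a_0 + b_0·(x + 2) + c_0·(x + 2)² + d_0·(x + 2)³: c_0 = M_0/2 = -117/16, d_0 = (M_1 - M_0)/(6h_0) = 57/32, b_0 = Δ_0 - h_0(2M_0 + M_1)/6 = 5.

1.7813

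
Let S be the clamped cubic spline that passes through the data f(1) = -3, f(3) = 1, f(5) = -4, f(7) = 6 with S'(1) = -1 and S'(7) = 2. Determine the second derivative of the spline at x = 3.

Write M_i for S''(x_i). With h_i = 2, 2, 2 and divided differences Δ_i = 2, -5/2, 5, the continuity of S' gives the tridiagonal system
  2·M_0 + 8·M_1 + 2·M_2 = 6(Δ_1 - Δ_0) = -27
  2·M_1 + 8·M_2 + 2·M_3 = 6(Δ_2 - Δ_1) = 45
Clamped end conditions give two more equations: 2h_0·M_0 + h_0·M_1 = 6(Δ_0 - S'(1)) = 18 and h_2·M_2 + 2h_2·M_3 = 6(S'(7) - Δ_2) = -18.
Solving: M_0 = 17/2, M_1 = -8, M_2 = 10, M_3 = -19/2.

-8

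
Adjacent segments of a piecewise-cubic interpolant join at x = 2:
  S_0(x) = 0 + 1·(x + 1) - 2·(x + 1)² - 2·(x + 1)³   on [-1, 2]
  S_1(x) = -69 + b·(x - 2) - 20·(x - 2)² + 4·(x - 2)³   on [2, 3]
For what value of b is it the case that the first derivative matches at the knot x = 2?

S_0'(x) = 1 - 4·(x + 1) - 6·(x + 1)², so S_0'(2) = -65. On the right, S_1'(2) = b, so b = -65.

-65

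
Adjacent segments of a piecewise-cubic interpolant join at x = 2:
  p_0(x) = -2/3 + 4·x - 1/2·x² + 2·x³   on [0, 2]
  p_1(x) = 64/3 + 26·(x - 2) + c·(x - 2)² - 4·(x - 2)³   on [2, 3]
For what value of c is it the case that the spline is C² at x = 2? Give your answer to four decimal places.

p_0''(x) = -1 + 12·x, so p_0''(2) = 23. On the right, p_1''(2) = 2c, so c = 23/2.

11.5000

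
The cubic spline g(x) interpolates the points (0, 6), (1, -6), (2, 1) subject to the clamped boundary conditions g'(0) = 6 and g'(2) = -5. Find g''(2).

-70

With M_i denoting the second derivative at x_i, h_i = 1, 1, and Δ_i = (y_(i+1) − y_i)/h_i = -12, 7:
  1·M_0 + 4·M_1 + 1·M_2 = 6(Δ_1 - Δ_0) = 114
Clamped end conditions give two more equations: 2h_0·M_0 + h_0·M_1 = 6(Δ_0 - g'(0)) = -108 and h_1·M_1 + 2h_1·M_2 = 6(g'(2) - Δ_1) = -72.
Forward elimination and back-substitution give M_0 = -88, M_1 = 68, M_2 = -70.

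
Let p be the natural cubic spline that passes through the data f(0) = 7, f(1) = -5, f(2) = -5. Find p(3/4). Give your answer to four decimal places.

-2.9844

Let M_i = p''(x_i). Step sizes h_i = 1, 1; slopes of the chords Δ_i = (y_(i+1) - y_i)/h_i = -12, 0.
  1·M_0 + 4·M_1 + 1·M_2 = 6(Δ_1 - Δ_0) = 72
Natural end conditions: M_0 = M_2 = 0.
Solving the tridiagonal system: M_0 = 0, M_1 = 18, M_2 = 0.
On [0, 1], p(t) = 7 - 15·t + 0·t² + 3·t³.
With t = 3/4: p(3/4) = -191/64.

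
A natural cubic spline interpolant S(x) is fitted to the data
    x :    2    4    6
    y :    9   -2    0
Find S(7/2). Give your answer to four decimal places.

Let σ_i = S''(x_i). Step sizes h_i = 2, 2; slopes of the chords Δ_i = (y_(i+1) - y_i)/h_i = -11/2, 1.
  2·σ_0 + 8·σ_1 + 2·σ_2 = 6(Δ_1 - Δ_0) = 39
Natural end conditions: σ_0 = σ_2 = 0.
Forward elimination and back-substitution give σ_0 = 0, σ_1 = 39/8, σ_2 = 0.
On [2, 4], S(x) = 9 - 57/8·(x - 2) + 0·(x - 2)² + 13/32·(x - 2)³.
With (x - 2) = 3/2: S(7/2) = -81/256.

-0.3164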